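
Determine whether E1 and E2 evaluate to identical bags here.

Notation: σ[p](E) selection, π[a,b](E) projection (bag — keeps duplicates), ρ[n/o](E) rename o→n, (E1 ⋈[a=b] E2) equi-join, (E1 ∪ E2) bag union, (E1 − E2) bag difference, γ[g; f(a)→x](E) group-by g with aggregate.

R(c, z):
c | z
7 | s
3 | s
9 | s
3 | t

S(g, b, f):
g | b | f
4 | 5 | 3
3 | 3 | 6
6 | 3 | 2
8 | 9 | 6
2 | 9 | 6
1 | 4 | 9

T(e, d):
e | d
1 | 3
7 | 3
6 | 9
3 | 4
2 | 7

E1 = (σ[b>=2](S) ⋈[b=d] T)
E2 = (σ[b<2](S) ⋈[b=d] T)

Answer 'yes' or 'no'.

E1 subexpression sizes:
  S → 6
  σ[b>=2](S) → 6
  T → 5
  (σ[b>=2](S) ⋈[b=d] T) → 7
E2 subexpression sizes:
  S → 6
  σ[b<2](S) → 0
  T → 5
  (σ[b<2](S) ⋈[b=d] T) → 0

E1 result:
g | b | f | e | d
1 | 4 | 9 | 3 | 4
2 | 9 | 6 | 6 | 9
3 | 3 | 6 | 1 | 3
3 | 3 | 6 | 7 | 3
6 | 3 | 2 | 1 | 3
6 | 3 | 2 | 7 | 3
8 | 9 | 6 | 6 | 9
E2 result:
g | b | f | e | d
(0 rows)
Witness: (1, 4, 9, 3, 4) appears 1× in E1 but 0× in E2.

no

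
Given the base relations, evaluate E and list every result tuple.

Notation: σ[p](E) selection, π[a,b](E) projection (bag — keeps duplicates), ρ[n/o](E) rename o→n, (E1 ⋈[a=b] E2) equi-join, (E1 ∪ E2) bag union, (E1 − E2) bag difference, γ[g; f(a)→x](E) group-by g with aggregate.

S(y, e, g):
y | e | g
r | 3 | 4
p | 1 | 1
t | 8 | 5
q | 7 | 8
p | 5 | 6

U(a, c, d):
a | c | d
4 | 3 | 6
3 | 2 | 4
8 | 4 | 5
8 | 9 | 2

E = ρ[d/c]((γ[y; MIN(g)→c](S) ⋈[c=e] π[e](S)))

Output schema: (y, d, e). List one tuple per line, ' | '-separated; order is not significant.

Stepwise |·|:
  S → 5
  γ[y; MIN(g)→c](S) → 4
  S → 5
  π[e](S) → 5
  (γ[y; MIN(g)→c](S) ⋈[c=e] π[e](S)) → 3
  ρ[d/c]((γ[y; MIN(g)→c](S) ⋈[c=e] π[e](S))) → 3

== RESULT ==
y | d | e
p | 1 | 1
q | 8 | 8
t | 5 | 5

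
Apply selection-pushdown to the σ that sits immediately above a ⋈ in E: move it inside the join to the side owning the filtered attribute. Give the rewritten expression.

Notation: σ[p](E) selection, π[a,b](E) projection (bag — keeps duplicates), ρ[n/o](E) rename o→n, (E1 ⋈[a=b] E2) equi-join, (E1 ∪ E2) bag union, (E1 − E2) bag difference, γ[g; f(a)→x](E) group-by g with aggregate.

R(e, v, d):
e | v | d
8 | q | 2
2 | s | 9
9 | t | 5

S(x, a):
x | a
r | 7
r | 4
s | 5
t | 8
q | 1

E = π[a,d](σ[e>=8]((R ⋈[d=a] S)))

σ filters on e, owned by the left side.
E' = π[a,d]((σ[e>=8](R) ⋈[d=a] S))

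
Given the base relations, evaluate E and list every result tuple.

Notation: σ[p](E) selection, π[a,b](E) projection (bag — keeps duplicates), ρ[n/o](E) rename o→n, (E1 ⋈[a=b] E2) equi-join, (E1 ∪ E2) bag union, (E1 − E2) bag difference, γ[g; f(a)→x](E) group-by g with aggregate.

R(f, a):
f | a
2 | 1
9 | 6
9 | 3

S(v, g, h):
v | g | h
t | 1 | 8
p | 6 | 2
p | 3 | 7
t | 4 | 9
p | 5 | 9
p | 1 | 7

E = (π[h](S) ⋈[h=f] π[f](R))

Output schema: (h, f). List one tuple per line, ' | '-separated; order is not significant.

Per-node cardinality:
  S → 6
  π[h](S) → 6
  R → 3
  π[f](R) → 3
  (π[h](S) ⋈[h=f] π[f](R)) → 5

== RESULT ==
h | f
2 | 2
9 | 9
9 | 9
9 | 9
9 | 9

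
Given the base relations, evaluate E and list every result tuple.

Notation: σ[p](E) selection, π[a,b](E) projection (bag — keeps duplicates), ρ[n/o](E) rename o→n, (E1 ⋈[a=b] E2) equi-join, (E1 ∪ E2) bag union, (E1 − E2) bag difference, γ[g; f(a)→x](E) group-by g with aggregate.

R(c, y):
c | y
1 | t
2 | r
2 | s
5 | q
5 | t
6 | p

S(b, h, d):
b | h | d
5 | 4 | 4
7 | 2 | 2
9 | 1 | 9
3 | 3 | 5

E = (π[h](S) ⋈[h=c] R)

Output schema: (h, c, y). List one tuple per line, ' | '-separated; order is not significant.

Subexpression sizes:
  S → 4
  π[h](S) → 4
  R → 6
  (π[h](S) ⋈[h=c] R) → 3

== RESULT ==
h | c | y
1 | 1 | t
2 | 2 | r
2 | 2 | s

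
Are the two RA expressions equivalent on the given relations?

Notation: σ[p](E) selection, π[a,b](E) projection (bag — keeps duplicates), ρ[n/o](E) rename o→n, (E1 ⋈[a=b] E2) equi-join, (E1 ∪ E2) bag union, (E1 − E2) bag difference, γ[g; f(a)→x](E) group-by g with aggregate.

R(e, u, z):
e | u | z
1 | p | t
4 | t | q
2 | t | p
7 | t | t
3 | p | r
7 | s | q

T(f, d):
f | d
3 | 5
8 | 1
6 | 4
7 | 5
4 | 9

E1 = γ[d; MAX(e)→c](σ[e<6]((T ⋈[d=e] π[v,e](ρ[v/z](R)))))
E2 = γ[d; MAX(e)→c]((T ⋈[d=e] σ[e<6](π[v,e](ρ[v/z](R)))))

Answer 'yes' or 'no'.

E1 subexpression sizes:
  T → 5
  R → 6
  ρ[v/z](R) → 6
  π[v,e](ρ[v/z](R)) → 6
  (T ⋈[d=e] π[v,e](ρ[v/z](R))) → 2
  σ[e<6]((T ⋈[d=e] π[v,e](ρ[v/z](R)))) → 2
  γ[d; MAX(e)→c](σ[e<6]((T ⋈[d=e] π[v,e](ρ[v/z](R))))) → 2
E2 subexpression sizes:
  T → 5
  R → 6
  ρ[v/z](R) → 6
  π[v,e](ρ[v/z](R)) → 6
  σ[e<6](π[v,e](ρ[v/z](R))) → 4
  (T ⋈[d=e] σ[e<6](π[v,e](ρ[v/z](R)))) → 2
  γ[d; MAX(e)→c]((T ⋈[d=e] σ[e<6](π[v,e](ρ[v/z](R))))) → 2

E1 and E2 produce the same multiset:
d | c
1 | 1
4 | 4

yes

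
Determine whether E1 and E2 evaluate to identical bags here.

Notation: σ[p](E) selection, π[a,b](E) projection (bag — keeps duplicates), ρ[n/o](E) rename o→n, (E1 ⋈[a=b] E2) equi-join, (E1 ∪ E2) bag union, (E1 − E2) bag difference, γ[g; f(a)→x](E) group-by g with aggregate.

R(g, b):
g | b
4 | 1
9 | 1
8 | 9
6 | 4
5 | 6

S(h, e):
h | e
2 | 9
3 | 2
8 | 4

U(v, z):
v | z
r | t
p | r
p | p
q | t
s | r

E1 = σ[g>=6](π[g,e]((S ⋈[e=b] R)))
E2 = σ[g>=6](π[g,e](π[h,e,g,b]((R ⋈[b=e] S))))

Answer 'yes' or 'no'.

E1 stepwise |·|:
  S → 3
  R → 5
  (S ⋈[e=b] R) → 2
  π[g,e]((S ⋈[e=b] R)) → 2
  σ[g>=6](π[g,e]((S ⋈[e=b] R))) → 2
E2 stepwise |·|:
  R → 5
  S → 3
  (R ⋈[b=e] S) → 2
  π[h,e,g,b]((R ⋈[b=e] S)) → 2
  π[g,e](π[h,e,g,b]((R ⋈[b=e] S))) → 2
  σ[g>=6](π[g,e](π[h,e,g,b]((R ⋈[b=e] S)))) → 2

E1 and E2 produce the same multiset:
g | e
6 | 4
8 | 9

yes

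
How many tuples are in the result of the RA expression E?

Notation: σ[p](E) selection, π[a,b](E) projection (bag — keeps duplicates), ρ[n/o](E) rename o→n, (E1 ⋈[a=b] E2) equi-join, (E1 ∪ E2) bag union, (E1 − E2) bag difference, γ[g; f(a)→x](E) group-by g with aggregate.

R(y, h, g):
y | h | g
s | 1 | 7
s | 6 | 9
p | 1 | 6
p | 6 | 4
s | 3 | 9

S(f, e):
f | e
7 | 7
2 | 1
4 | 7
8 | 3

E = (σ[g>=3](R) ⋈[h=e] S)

Subexpression sizes:
  R → 5
  σ[g>=3](R) → 5
  S → 4
  (σ[g>=3](R) ⋈[h=e] S) → 3

|E| = 3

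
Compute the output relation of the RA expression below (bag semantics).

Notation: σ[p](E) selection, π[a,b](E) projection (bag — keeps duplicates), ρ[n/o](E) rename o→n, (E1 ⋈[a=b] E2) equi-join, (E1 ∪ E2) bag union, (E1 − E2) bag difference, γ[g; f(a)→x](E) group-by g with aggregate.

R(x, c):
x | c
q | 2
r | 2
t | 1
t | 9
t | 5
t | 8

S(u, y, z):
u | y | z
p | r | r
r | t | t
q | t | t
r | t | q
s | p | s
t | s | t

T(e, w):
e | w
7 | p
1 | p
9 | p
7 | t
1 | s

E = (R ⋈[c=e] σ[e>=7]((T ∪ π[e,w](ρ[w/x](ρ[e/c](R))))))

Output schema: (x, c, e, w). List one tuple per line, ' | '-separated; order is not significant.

Subexpression sizes:
  R → 6
  T → 5
  R → 6
  ρ[e/c](R) → 6
  ρ[w/x](ρ[e/c](R)) → 6
  π[e,w](ρ[w/x](ρ[e/c](R))) → 6
  (T ∪ π[e,w](ρ[w/x](ρ[e/c](R)))) → 11
  σ[e>=7]((T ∪ π[e,w](ρ[w/x](ρ[e/c](R))))) → 5
  (R ⋈[c=e] σ[e>=7]((T ∪ π[e,w](ρ[w/x](ρ[e/c](R)))))) → 3

== RESULT ==
x | c | e | w
t | 8 | 8 | t
t | 9 | 9 | p
t | 9 | 9 | t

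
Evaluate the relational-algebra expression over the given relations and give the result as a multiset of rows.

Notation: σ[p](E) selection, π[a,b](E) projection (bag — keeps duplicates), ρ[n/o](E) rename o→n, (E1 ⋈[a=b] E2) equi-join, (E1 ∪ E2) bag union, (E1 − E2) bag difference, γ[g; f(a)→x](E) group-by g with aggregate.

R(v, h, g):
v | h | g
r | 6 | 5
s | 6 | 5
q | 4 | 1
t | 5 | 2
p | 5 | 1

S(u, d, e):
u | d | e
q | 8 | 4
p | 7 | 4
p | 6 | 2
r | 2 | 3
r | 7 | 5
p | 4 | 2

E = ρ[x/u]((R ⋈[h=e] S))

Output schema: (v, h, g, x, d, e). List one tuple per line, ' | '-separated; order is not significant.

Subexpression sizes:
  R → 5
  S → 6
  (R ⋈[h=e] S) → 4
  ρ[x/u]((R ⋈[h=e] S)) → 4

== RESULT ==
v | h | g | x | d | e
p | 5 | 1 | r | 7 | 5
q | 4 | 1 | p | 7 | 4
q | 4 | 1 | q | 8 | 4
t | 5 | 2 | r | 7 | 5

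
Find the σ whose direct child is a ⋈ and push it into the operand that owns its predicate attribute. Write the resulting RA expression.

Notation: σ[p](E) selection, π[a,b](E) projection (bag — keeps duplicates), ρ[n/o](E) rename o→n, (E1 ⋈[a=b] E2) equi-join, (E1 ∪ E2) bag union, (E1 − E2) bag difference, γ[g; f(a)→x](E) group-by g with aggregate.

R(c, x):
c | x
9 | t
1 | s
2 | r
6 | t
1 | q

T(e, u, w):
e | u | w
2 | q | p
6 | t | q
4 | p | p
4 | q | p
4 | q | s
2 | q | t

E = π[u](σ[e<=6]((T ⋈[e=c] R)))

σ filters on e, owned by the left side.
E' = π[u]((σ[e<=6](T) ⋈[e=c] R))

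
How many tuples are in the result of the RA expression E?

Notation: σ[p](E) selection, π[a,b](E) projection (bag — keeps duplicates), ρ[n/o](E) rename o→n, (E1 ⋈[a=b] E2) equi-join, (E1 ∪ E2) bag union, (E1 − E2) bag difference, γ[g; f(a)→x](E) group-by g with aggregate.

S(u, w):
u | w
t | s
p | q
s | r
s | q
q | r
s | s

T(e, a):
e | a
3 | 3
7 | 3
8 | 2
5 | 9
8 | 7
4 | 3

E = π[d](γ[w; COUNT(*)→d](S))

Subexpression sizes:
  S → 6
  γ[w; COUNT(*)→d](S) → 3
  π[d](γ[w; COUNT(*)→d](S)) → 3

|E| = 3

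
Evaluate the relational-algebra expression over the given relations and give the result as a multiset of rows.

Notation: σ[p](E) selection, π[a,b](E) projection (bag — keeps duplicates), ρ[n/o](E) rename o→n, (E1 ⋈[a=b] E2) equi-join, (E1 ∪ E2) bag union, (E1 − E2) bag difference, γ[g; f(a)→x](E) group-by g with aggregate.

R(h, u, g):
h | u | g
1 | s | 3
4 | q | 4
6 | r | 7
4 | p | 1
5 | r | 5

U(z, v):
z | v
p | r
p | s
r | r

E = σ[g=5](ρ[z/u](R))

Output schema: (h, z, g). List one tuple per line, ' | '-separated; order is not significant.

Subexpression sizes:
  R → 5
  ρ[z/u](R) → 5
  σ[g=5](ρ[z/u](R)) → 1

== RESULT ==
h | z | g
5 | r | 5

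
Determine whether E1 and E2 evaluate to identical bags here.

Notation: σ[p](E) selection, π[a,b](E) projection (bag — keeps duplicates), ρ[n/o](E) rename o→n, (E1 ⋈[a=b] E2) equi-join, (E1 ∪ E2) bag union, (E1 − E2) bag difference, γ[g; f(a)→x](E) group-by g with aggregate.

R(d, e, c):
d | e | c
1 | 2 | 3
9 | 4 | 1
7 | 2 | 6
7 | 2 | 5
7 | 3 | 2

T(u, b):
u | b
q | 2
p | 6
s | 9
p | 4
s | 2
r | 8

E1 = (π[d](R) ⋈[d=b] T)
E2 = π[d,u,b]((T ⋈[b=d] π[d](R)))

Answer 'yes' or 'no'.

E1 subexpression sizes:
  R → 5
  π[d](R) → 5
  T → 6
  (π[d](R) ⋈[d=b] T) → 1
E2 subexpression sizes:
  T → 6
  R → 5
  π[d](R) → 5
  (T ⋈[b=d] π[d](R)) → 1
  π[d,u,b]((T ⋈[b=d] π[d](R))) → 1

E1 and E2 produce the same multiset:
d | u | b
9 | s | 9

yes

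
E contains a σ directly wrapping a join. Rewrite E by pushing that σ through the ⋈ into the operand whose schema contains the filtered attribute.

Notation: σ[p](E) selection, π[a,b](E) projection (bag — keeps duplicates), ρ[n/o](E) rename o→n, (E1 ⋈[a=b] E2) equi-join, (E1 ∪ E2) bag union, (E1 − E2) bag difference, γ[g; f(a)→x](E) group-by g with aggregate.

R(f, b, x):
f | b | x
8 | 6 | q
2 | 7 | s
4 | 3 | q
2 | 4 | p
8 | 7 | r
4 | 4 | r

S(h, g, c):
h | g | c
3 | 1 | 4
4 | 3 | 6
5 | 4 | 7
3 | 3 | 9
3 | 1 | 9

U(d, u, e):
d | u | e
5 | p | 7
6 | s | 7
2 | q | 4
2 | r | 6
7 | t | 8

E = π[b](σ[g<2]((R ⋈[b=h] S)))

σ filters on g, owned by the right side.
E' = π[b]((R ⋈[b=h] σ[g<2](S)))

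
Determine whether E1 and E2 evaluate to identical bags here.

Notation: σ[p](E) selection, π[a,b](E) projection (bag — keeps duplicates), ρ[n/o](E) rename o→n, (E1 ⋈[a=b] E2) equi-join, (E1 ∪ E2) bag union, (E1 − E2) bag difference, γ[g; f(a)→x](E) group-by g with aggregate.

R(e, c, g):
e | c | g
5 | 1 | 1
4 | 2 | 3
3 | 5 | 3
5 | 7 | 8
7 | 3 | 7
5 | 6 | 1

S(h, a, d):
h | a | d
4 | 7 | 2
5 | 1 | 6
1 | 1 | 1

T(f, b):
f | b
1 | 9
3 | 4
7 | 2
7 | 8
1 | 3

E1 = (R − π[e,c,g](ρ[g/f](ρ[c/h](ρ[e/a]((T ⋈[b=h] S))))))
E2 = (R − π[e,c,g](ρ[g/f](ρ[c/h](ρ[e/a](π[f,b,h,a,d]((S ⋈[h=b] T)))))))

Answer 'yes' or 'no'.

E1 per-node cardinality:
  R → 6
  T → 5
  S → 3
  (T ⋈[b=h] S) → 1
  ρ[e/a]((T ⋈[b=h] S)) → 1
  ρ[c/h](ρ[e/a]((T ⋈[b=h] S))) → 1
  ρ[g/f](ρ[c/h](ρ[e/a]((T ⋈[b=h] S)))) → 1
  π[e,c,g](ρ[g/f](ρ[c/h](ρ[e/a]((T ⋈[b=h] S))))) → 1
  (R − π[e,c,g](ρ[g/f](ρ[c/h](ρ[e/a]((T ⋈[b=h] S)))))) → 6
E2 per-node cardinality:
  R → 6
  S → 3
  T → 5
  (S ⋈[h=b] T) → 1
  π[f,b,h,a,d]((S ⋈[h=b] T)) → 1
  ρ[e/a](π[f,b,h,a,d]((S ⋈[h=b] T))) → 1
  ρ[c/h](ρ[e/a](π[f,b,h,a,d]((S ⋈[h=b] T)))) → 1
  ρ[g/f](ρ[c/h](ρ[e/a](π[f,b,h,a,d]((S ⋈[h=b] T))))) → 1
  π[e,c,g](ρ[g/f](ρ[c/h](ρ[e/a](π[f,b,h,a,d]((S ⋈[h=b] T)))))) → 1
  (R − π[e,c,g](ρ[g/f](ρ[c/h](ρ[e/a](π[f,b,h,a,d]((S ⋈[h=b] T))))))) → 6

E1 and E2 produce the same multiset:
e | c | g
3 | 5 | 3
4 | 2 | 3
5 | 1 | 1
5 | 6 | 1
5 | 7 | 8
7 | 3 | 7

yes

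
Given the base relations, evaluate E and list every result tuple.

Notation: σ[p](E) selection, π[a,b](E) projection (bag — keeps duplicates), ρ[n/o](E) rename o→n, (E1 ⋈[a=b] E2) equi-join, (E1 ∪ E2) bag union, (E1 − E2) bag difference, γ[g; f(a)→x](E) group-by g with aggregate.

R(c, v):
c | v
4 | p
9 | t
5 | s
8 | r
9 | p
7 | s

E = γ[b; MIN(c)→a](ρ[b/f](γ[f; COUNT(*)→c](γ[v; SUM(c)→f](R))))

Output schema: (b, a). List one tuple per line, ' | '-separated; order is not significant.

Stepwise |·|:
  R → 6
  γ[v; SUM(c)→f](R) → 4
  γ[f; COUNT(*)→c](γ[v; SUM(c)→f](R)) → 4
  ρ[b/f](γ[f; COUNT(*)→c](γ[v; SUM(c)→f](R))) → 4
  γ[b; MIN(c)→a](ρ[b/f](γ[f; COUNT(*)→c](γ[v; SUM(c)→f](R)))) → 4

== RESULT ==
b | a
8 | 1
9 | 1
12 | 1
13 | 1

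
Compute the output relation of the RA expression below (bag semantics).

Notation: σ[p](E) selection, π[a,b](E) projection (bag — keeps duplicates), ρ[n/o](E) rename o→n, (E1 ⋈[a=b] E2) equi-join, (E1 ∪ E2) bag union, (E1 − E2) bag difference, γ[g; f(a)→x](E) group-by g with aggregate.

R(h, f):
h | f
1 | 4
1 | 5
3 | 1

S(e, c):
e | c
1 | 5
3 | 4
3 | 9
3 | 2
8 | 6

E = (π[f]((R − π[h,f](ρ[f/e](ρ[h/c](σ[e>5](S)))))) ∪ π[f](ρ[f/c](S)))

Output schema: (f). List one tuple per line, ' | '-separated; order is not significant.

Stepwise |·|:
  R → 3
  S → 5
  σ[e>5](S) → 1
  ρ[h/c](σ[e>5](S)) → 1
  ρ[f/e](ρ[h/c](σ[e>5](S))) → 1
  π[h,f](ρ[f/e](ρ[h/c](σ[e>5](S)))) → 1
  (R − π[h,f](ρ[f/e](ρ[h/c](σ[e>5](S))))) → 3
  π[f]((R − π[h,f](ρ[f/e](ρ[h/c](σ[e>5](S)))))) → 3
  S → 5
  ρ[f/c](S) → 5
  π[f](ρ[f/c](S)) → 5
  (π[f]((R − π[h,f](ρ[f/e](ρ[h/c](σ[e>5](S)))))) ∪ π[f](ρ[f/c](S))) → 8

== RESULT ==
f
1
2
4
4
5
5
6
9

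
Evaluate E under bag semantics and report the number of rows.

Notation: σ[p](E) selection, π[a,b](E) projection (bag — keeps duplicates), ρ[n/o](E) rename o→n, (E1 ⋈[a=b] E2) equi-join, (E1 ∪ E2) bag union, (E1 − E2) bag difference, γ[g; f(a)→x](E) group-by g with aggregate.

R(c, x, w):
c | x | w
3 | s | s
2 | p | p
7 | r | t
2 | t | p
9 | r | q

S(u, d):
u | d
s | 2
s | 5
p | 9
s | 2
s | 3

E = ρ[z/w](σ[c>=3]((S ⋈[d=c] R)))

Stepwise |·|:
  S → 5
  R → 5
  (S ⋈[d=c] R) → 6
  σ[c>=3]((S ⋈[d=c] R)) → 2
  ρ[z/w](σ[c>=3]((S ⋈[d=c] R))) → 2

|E| = 2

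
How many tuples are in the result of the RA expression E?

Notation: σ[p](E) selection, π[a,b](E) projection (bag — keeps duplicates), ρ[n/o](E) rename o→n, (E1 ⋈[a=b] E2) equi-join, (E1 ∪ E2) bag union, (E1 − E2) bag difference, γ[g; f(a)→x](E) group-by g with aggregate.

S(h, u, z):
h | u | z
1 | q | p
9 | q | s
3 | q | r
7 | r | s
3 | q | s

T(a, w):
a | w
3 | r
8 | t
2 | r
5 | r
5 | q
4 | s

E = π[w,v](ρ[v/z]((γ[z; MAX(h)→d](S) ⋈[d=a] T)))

Subexpression sizes:
  S → 5
  γ[z; MAX(h)→d](S) → 3
  T → 6
  (γ[z; MAX(h)→d](S) ⋈[d=a] T) → 1
  ρ[v/z]((γ[z; MAX(h)→d](S) ⋈[d=a] T)) → 1
  π[w,v](ρ[v/z]((γ[z; MAX(h)→d](S) ⋈[d=a] T))) → 1

|E| = 1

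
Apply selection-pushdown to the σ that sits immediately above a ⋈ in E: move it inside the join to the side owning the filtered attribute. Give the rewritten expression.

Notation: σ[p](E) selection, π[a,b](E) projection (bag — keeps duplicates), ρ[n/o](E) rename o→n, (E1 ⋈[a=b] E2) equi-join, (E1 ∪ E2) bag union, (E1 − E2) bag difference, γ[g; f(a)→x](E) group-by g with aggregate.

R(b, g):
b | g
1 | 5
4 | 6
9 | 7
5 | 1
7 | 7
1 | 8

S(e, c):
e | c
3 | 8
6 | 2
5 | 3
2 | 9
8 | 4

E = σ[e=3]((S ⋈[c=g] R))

σ filters on e, owned by the left side.
E' = (σ[e=3](S) ⋈[c=g] R)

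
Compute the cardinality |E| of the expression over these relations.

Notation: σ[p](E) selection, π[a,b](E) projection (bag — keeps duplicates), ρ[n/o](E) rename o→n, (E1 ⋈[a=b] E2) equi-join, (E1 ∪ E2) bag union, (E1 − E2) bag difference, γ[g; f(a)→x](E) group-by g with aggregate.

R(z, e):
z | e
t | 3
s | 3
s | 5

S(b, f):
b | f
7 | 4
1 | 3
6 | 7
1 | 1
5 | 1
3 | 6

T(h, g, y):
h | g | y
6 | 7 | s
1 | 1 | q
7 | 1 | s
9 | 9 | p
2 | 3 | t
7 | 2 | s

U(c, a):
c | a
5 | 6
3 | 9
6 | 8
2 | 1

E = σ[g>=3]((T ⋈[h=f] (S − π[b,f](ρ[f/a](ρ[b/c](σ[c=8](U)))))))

Per-node cardinality:
  T → 6
  S → 6
  U → 4
  σ[c=8](U) → 0
  ρ[b/c](σ[c=8](U)) → 0
  ρ[f/a](ρ[b/c](σ[c=8](U))) → 0
  π[b,f](ρ[f/a](ρ[b/c](σ[c=8](U)))) → 0
  (S − π[b,f](ρ[f/a](ρ[b/c](σ[c=8](U))))) → 6
  (T ⋈[h=f] (S − π[b,f](ρ[f/a](ρ[b/c](σ[c=8](U)))))) → 5
  σ[g>=3]((T ⋈[h=f] (S − π[b,f](ρ[f/a](ρ[b/c](σ[c=8](U))))))) → 1

|E| = 1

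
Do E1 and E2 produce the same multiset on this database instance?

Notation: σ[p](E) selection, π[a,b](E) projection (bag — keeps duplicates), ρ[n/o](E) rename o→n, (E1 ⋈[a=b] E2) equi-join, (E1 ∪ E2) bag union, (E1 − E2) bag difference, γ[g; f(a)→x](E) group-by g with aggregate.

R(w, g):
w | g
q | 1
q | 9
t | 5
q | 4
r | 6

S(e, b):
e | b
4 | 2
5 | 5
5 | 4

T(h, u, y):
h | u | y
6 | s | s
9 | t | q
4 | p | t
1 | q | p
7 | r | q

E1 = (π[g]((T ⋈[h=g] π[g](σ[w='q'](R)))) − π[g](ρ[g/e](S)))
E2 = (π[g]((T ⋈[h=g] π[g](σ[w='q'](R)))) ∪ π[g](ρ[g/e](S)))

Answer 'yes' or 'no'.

E1 stepwise |·|:
  T → 5
  R → 5
  σ[w='q'](R) → 3
  π[g](σ[w='q'](R)) → 3
  (T ⋈[h=g] π[g](σ[w='q'](R))) → 3
  π[g]((T ⋈[h=g] π[g](σ[w='q'](R)))) → 3
  S → 3
  ρ[g/e](S) → 3
  π[g](ρ[g/e](S)) → 3
  (π[g]((T ⋈[h=g] π[g](σ[w='q'](R)))) − π[g](ρ[g/e](S))) → 2
E2 stepwise |·|:
  T → 5
  R → 5
  σ[w='q'](R) → 3
  π[g](σ[w='q'](R)) → 3
  (T ⋈[h=g] π[g](σ[w='q'](R))) → 3
  π[g]((T ⋈[h=g] π[g](σ[w='q'](R)))) → 3
  S → 3
  ρ[g/e](S) → 3
  π[g](ρ[g/e](S)) → 3
  (π[g]((T ⋈[h=g] π[g](σ[w='q'](R)))) ∪ π[g](ρ[g/e](S))) → 6

E1 result:
g
1
9
E2 result:
g
1
4
4
5
5
9
Witness: (5,) appears 0× in E1 but 2× in E2.

no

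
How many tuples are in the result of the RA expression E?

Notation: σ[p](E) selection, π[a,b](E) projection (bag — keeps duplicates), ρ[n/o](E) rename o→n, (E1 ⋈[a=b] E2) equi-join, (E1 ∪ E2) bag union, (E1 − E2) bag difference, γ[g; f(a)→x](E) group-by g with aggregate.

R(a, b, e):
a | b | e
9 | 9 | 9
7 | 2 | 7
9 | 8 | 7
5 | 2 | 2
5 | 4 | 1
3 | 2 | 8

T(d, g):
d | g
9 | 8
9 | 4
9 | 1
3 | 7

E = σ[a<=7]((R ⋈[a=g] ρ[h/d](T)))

Subexpression sizes:
  R → 6
  T → 4
  ρ[h/d](T) → 4
  (R ⋈[a=g] ρ[h/d](T)) → 1
  σ[a<=7]((R ⋈[a=g] ρ[h/d](T))) → 1

|E| = 1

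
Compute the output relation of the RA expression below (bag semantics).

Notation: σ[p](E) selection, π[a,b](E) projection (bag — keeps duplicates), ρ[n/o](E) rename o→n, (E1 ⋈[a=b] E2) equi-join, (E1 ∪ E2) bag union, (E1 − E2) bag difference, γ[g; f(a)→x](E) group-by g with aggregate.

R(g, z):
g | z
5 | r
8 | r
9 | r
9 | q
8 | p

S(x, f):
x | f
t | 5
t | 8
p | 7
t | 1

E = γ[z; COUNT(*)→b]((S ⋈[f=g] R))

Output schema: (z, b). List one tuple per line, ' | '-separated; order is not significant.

Row counts bottom-up:
  S → 4
  R → 5
  (S ⋈[f=g] R) → 3
  γ[z; COUNT(*)→b]((S ⋈[f=g] R)) → 2

== RESULT ==
z | b
p | 1
r | 2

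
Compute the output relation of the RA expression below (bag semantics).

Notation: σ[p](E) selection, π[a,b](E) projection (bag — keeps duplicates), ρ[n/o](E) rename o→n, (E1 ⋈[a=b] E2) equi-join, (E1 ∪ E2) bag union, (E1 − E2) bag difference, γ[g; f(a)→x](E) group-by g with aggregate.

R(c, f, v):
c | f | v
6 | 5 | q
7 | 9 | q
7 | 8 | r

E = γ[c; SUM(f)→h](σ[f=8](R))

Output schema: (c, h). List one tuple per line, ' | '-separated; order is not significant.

Stepwise |·|:
  R → 3
  σ[f=8](R) → 1
  γ[c; SUM(f)→h](σ[f=8](R)) → 1

== RESULT ==
c | h
7 | 8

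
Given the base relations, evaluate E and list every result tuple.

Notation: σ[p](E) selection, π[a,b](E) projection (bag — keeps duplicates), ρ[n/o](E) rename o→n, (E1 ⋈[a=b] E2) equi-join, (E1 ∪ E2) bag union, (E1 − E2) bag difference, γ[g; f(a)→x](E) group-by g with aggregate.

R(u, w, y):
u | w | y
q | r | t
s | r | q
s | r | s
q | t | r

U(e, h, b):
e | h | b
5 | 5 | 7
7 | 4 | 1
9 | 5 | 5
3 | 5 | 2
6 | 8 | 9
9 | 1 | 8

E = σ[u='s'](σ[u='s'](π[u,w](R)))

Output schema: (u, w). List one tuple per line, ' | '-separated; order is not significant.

Subexpression sizes:
  R → 4
  π[u,w](R) → 4
  σ[u='s'](π[u,w](R)) → 2
  σ[u='s'](σ[u='s'](π[u,w](R))) → 2

== RESULT ==
u | w
s | r
s | r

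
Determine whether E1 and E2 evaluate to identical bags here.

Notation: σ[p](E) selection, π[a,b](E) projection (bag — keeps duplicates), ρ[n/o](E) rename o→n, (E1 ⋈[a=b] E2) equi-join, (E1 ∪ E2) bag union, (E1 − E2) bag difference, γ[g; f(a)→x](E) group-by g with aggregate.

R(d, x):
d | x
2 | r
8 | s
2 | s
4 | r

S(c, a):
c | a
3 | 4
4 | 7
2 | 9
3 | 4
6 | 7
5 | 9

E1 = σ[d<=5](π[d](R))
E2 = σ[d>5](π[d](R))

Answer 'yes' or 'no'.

E1 subexpression sizes:
  R → 4
  π[d](R) → 4
  σ[d<=5](π[d](R)) → 3
E2 subexpression sizes:
  R → 4
  π[d](R) → 4
  σ[d>5](π[d](R)) → 1

E1 result:
d
2
2
4
E2 result:
d
8
Witness: (2,) appears 2× in E1 but 0× in E2.

no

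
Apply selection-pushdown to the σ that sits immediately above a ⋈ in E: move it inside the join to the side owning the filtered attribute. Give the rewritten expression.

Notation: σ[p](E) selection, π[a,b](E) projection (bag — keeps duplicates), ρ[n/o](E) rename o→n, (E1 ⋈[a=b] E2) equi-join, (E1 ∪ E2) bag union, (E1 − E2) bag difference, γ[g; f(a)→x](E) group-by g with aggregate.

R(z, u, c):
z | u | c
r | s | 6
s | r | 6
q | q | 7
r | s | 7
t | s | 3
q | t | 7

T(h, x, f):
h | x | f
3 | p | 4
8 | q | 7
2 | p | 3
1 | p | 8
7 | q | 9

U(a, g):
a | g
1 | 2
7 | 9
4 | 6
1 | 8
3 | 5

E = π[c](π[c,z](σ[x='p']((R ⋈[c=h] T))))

σ filters on x, owned by the right side.
E' = π[c](π[c,z]((R ⋈[c=h] σ[x='p'](T))))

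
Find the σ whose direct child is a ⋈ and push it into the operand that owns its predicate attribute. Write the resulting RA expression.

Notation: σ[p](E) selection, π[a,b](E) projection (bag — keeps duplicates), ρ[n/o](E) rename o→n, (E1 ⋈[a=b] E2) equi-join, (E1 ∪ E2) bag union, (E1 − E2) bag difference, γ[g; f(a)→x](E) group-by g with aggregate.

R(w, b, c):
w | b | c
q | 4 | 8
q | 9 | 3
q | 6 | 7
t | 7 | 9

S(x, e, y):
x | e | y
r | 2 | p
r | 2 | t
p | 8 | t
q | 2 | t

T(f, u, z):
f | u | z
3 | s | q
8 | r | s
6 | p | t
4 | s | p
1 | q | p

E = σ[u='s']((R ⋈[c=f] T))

σ filters on u, owned by the right side.
E' = (R ⋈[c=f] σ[u='s'](T))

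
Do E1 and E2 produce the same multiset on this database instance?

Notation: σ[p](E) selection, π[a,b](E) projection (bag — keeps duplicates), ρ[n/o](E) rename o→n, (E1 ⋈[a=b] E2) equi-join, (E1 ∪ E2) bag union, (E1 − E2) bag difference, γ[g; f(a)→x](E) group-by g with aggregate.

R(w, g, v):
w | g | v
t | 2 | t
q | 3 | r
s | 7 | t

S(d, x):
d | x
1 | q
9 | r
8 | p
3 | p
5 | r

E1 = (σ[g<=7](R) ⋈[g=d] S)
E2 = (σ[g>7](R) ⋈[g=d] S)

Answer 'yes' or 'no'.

E1 stepwise |·|:
  R → 3
  σ[g<=7](R) → 3
  S → 5
  (σ[g<=7](R) ⋈[g=d] S) → 1
E2 stepwise |·|:
  R → 3
  σ[g>7](R) → 0
  S → 5
  (σ[g>7](R) ⋈[g=d] S) → 0

E1 result:
w | g | v | d | x
q | 3 | r | 3 | p
E2 result:
w | g | v | d | x
(0 rows)
Witness: ('q', 3, 'r', 3, 'p') appears 1× in E1 but 0× in E2.

no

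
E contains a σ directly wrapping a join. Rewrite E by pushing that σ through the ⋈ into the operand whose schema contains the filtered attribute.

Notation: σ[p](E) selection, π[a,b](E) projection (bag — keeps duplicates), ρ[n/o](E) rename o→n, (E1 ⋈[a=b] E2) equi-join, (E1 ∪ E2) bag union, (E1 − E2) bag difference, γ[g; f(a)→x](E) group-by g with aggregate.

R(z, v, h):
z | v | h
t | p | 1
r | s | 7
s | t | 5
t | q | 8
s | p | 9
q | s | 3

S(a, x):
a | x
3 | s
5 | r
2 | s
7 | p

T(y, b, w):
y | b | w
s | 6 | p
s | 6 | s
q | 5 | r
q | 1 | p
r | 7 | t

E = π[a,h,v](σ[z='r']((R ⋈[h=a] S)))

σ filters on z, owned by the left side.
E' = π[a,h,v]((σ[z='r'](R) ⋈[h=a] S))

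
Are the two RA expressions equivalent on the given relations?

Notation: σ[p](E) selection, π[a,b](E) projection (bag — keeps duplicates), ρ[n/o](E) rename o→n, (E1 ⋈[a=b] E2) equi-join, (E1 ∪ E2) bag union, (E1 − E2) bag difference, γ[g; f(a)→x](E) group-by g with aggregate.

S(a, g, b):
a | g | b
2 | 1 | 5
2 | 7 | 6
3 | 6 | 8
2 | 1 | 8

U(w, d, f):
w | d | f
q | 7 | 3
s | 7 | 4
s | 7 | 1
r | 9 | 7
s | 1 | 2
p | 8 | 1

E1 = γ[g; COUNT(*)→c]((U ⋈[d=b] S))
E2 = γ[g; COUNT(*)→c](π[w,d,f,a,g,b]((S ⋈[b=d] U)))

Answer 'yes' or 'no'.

E1 stepwise |·|:
  U → 6
  S → 4
  (U ⋈[d=b] S) → 2
  γ[g; COUNT(*)→c]((U ⋈[d=b] S)) → 2
E2 stepwise |·|:
  S → 4
  U → 6
  (S ⋈[b=d] U) → 2
  π[w,d,f,a,g,b]((S ⋈[b=d] U)) → 2
  γ[g; COUNT(*)→c](π[w,d,f,a,g,b]((S ⋈[b=d] U))) → 2

E1 and E2 produce the same multiset:
g | c
1 | 1
6 | 1

yes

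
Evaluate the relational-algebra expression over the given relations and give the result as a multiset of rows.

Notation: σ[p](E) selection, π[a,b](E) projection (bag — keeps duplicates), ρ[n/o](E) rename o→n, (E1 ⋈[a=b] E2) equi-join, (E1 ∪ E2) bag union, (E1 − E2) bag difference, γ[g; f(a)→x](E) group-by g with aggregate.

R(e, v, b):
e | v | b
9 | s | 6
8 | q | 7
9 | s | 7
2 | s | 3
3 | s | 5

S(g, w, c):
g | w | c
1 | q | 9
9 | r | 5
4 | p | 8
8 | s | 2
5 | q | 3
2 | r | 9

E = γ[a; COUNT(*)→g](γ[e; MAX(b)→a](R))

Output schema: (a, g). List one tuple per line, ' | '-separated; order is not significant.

Stepwise |·|:
  R → 5
  γ[e; MAX(b)→a](R) → 4
  γ[a; COUNT(*)→g](γ[e; MAX(b)→a](R)) → 3

== RESULT ==
a | g
3 | 1
5 | 1
7 | 2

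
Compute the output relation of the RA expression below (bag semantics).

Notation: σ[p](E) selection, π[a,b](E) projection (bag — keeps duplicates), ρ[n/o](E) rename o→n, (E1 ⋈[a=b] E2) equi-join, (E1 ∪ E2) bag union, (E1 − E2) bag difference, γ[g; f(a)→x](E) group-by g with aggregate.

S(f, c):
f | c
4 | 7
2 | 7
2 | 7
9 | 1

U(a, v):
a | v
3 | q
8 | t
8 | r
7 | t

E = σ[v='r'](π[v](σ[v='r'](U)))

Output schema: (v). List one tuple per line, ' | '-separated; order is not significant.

Stepwise |·|:
  U → 4
  σ[v='r'](U) → 1
  π[v](σ[v='r'](U)) → 1
  σ[v='r'](π[v](σ[v='r'](U))) → 1

== RESULT ==
v
r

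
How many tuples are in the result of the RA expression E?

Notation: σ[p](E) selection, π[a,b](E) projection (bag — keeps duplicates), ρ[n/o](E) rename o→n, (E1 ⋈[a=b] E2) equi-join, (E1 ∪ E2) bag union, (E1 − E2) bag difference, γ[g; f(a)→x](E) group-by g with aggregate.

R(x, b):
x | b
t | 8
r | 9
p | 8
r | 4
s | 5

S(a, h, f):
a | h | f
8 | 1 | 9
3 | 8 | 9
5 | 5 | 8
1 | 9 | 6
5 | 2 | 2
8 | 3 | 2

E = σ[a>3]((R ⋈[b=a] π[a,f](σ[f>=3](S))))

Stepwise |·|:
  R → 5
  S → 6
  σ[f>=3](S) → 4
  π[a,f](σ[f>=3](S)) → 4
  (R ⋈[b=a] π[a,f](σ[f>=3](S))) → 3
  σ[a>3]((R ⋈[b=a] π[a,f](σ[f>=3](S)))) → 3

|E| = 3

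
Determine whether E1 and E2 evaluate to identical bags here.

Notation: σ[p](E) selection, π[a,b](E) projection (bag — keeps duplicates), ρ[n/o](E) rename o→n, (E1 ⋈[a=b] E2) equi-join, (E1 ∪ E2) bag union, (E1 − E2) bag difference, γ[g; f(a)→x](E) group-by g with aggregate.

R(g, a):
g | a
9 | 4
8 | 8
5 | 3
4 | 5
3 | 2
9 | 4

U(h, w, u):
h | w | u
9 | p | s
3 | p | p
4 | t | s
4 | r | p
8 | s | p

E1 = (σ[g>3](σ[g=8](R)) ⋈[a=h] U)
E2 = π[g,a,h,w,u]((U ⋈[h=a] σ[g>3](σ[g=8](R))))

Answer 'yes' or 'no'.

E1 row counts bottom-up:
  R → 6
  σ[g=8](R) → 1
  σ[g>3](σ[g=8](R)) → 1
  U → 5
  (σ[g>3](σ[g=8](R)) ⋈[a=h] U) → 1
E2 row counts bottom-up:
  U → 5
  R → 6
  σ[g=8](R) → 1
  σ[g>3](σ[g=8](R)) → 1
  (U ⋈[h=a] σ[g>3](σ[g=8](R))) → 1
  π[g,a,h,w,u]((U ⋈[h=a] σ[g>3](σ[g=8](R)))) → 1

E1 and E2 produce the same multiset:
g | a | h | w | u
8 | 8 | 8 | s | p

yes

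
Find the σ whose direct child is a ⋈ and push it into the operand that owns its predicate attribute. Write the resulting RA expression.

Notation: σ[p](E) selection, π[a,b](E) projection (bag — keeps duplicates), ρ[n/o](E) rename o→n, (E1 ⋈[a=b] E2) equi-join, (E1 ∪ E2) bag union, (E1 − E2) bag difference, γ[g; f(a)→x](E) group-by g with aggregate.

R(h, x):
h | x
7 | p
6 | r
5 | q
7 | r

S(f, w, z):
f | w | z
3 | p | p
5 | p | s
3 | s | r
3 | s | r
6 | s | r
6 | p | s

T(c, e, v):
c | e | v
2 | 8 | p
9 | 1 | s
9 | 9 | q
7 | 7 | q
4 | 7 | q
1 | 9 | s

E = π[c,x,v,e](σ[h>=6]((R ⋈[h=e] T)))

σ filters on h, owned by the left side.
E' = π[c,x,v,e]((σ[h>=6](R) ⋈[h=e] T))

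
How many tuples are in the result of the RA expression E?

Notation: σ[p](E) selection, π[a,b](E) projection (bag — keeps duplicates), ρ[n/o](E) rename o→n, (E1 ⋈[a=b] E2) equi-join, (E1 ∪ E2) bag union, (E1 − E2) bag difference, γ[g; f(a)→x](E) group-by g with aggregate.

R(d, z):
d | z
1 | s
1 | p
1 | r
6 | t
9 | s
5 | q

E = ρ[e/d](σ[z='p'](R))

Per-node cardinality:
  R → 6
  σ[z='p'](R) → 1
  ρ[e/d](σ[z='p'](R)) → 1

|E| = 1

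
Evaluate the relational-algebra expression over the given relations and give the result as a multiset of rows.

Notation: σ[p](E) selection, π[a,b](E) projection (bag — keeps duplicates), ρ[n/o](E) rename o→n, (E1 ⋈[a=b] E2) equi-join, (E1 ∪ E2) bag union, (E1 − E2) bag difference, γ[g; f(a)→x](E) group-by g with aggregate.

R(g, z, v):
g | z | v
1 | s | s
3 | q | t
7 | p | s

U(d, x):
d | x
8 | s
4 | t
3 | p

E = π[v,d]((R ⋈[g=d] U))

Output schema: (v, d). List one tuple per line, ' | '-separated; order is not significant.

Subexpression sizes:
  R → 3
  U → 3
  (R ⋈[g=d] U) → 1
  π[v,d]((R ⋈[g=d] U)) → 1

== RESULT ==
v | d
t | 3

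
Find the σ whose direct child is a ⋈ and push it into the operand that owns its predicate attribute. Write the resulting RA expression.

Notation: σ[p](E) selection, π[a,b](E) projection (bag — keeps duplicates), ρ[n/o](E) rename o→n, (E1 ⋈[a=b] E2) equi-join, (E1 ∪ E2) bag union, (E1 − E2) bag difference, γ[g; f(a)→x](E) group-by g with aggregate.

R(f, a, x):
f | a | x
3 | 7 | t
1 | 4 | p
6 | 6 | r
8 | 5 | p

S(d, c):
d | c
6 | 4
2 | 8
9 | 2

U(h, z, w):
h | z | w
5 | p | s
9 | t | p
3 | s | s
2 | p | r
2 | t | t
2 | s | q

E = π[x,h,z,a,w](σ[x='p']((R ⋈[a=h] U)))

σ filters on x, owned by the left side.
E' = π[x,h,z,a,w]((σ[x='p'](R) ⋈[a=h] U))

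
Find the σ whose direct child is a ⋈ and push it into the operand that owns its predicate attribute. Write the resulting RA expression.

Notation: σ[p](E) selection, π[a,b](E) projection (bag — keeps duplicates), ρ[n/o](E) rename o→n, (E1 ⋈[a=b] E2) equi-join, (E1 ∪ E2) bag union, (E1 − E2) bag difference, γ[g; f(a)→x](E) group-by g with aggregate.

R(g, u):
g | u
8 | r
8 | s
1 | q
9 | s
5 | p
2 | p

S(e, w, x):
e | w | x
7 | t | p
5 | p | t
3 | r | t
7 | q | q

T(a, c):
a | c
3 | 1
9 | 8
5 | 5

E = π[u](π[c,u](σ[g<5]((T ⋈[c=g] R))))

σ filters on g, owned by the right side.
E' = π[u](π[c,u]((T ⋈[c=g] σ[g<5](R))))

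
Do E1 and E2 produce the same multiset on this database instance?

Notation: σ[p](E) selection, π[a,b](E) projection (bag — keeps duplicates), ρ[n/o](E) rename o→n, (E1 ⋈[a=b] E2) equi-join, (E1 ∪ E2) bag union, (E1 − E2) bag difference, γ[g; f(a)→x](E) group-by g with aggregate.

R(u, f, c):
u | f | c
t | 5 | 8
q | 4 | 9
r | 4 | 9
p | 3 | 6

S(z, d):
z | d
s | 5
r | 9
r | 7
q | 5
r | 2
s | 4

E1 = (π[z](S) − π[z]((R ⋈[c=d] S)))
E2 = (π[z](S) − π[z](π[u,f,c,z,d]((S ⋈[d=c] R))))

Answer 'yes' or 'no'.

E1 subexpression sizes:
  S → 6
  π[z](S) → 6
  R → 4
  S → 6
  (R ⋈[c=d] S) → 2
  π[z]((R ⋈[c=d] S)) → 2
  (π[z](S) − π[z]((R ⋈[c=d] S))) → 4
E2 subexpression sizes:
  S → 6
  π[z](S) → 6
  S → 6
  R → 4
  (S ⋈[d=c] R) → 2
  π[u,f,c,z,d]((S ⋈[d=c] R)) → 2
  π[z](π[u,f,c,z,d]((S ⋈[d=c] R))) → 2
  (π[z](S) − π[z](π[u,f,c,z,d]((S ⋈[d=c] R)))) → 4

E1 and E2 produce the same multiset:
z
q
r
s
s

yes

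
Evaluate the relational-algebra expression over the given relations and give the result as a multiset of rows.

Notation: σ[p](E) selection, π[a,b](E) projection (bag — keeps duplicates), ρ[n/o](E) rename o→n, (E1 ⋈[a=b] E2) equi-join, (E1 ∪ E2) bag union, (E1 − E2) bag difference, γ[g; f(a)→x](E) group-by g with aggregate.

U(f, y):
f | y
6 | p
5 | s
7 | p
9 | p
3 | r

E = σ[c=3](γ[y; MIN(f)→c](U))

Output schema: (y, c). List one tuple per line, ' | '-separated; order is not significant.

Per-node cardinality:
  U → 5
  γ[y; MIN(f)→c](U) → 3
  σ[c=3](γ[y; MIN(f)→c](U)) → 1

== RESULT ==
y | c
r | 3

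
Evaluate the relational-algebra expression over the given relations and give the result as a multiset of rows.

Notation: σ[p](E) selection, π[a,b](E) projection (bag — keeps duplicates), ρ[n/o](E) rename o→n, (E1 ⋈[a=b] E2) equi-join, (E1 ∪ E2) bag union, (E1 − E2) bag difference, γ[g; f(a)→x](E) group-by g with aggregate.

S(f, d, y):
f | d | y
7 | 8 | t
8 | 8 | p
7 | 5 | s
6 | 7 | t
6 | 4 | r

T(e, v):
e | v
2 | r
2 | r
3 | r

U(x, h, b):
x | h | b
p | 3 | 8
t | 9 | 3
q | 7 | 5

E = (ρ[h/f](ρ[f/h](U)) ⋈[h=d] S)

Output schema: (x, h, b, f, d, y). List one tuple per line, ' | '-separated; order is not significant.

Stepwise |·|:
  U → 3
  ρ[f/h](U) → 3
  ρ[h/f](ρ[f/h](U)) → 3
  S → 5
  (ρ[h/f](ρ[f/h](U)) ⋈[h=d] S) → 1

== RESULT ==
x | h | b | f | d | y
q | 7 | 5 | 6 | 7 | t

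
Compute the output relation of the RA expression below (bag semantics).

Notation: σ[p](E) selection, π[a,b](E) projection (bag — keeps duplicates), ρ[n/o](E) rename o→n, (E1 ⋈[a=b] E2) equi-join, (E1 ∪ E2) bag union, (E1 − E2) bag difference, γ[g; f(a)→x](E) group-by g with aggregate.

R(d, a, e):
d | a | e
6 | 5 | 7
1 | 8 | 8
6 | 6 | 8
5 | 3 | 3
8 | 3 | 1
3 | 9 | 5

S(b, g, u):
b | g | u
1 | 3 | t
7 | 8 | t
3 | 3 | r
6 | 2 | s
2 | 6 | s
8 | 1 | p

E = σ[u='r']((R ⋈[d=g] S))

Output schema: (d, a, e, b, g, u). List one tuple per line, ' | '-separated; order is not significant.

Subexpression sizes:
  R → 6
  S → 6
  (R ⋈[d=g] S) → 6
  σ[u='r']((R ⋈[d=g] S)) → 1

== RESULT ==
d | a | e | b | g | u
3 | 9 | 5 | 3 | 3 | r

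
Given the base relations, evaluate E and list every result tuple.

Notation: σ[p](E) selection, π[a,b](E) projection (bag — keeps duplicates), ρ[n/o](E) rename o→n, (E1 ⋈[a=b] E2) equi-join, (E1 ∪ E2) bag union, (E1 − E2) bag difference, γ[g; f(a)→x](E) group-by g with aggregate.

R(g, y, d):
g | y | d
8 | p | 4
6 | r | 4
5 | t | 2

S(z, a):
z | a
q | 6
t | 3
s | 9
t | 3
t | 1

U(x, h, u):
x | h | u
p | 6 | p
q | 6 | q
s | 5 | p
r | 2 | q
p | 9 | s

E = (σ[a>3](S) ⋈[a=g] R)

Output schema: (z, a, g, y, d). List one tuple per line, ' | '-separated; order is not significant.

Row counts bottom-up:
  S → 5
  σ[a>3](S) → 2
  R → 3
  (σ[a>3](S) ⋈[a=g] R) → 1

== RESULT ==
z | a | g | y | d
q | 6 | 6 | r | 4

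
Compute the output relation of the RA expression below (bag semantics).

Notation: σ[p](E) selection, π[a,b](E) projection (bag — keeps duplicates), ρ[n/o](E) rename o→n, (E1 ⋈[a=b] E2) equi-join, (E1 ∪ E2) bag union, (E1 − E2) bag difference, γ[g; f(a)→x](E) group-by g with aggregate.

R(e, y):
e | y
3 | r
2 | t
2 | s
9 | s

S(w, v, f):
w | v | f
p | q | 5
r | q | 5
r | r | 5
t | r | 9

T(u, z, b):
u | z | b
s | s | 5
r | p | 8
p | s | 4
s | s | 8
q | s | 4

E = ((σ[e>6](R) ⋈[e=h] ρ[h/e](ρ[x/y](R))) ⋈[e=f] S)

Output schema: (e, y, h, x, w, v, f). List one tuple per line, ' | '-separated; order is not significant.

Row counts bottom-up:
  R → 4
  σ[e>6](R) → 1
  R → 4
  ρ[x/y](R) → 4
  ρ[h/e](ρ[x/y](R)) → 4
  (σ[e>6](R) ⋈[e=h] ρ[h/e](ρ[x/y](R))) → 1
  S → 4
  ((σ[e>6](R) ⋈[e=h] ρ[h/e](ρ[x/y](R))) ⋈[e=f] S) → 1

== RESULT ==
e | y | h | x | w | v | f
9 | s | 9 | s | t | r | 9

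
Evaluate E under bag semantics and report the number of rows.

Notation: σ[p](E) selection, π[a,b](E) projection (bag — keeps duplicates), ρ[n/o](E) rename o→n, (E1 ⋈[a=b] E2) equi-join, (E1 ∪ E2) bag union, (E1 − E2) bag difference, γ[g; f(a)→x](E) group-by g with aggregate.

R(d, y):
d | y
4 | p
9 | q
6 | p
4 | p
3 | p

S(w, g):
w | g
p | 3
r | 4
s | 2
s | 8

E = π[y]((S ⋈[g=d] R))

Subexpression sizes:
  S → 4
  R → 5
  (S ⋈[g=d] R) → 3
  π[y]((S ⋈[g=d] R)) → 3

|E| = 3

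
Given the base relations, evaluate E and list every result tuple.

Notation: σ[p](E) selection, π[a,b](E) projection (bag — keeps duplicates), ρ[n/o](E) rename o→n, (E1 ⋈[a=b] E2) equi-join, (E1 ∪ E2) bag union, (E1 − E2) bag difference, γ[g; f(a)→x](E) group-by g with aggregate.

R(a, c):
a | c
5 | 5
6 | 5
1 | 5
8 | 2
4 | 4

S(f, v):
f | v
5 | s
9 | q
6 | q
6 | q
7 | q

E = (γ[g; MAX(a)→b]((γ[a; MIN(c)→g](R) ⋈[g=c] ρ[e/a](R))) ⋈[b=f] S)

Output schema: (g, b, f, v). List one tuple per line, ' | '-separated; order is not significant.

Stepwise |·|:
  R → 5
  γ[a; MIN(c)→g](R) → 5
  R → 5
  ρ[e/a](R) → 5
  (γ[a; MIN(c)→g](R) ⋈[g=c] ρ[e/a](R)) → 11
  γ[g; MAX(a)→b]((γ[a; MIN(c)→g](R) ⋈[g=c] ρ[e/a](R))) → 3
  S → 5
  (γ[g; MAX(a)→b]((γ[a; MIN(c)→g](R) ⋈[g=c] ρ[e/a](R))) ⋈[b=f] S) → 2

== RESULT ==
g | b | f | v
5 | 6 | 6 | q
5 | 6 | 6 | q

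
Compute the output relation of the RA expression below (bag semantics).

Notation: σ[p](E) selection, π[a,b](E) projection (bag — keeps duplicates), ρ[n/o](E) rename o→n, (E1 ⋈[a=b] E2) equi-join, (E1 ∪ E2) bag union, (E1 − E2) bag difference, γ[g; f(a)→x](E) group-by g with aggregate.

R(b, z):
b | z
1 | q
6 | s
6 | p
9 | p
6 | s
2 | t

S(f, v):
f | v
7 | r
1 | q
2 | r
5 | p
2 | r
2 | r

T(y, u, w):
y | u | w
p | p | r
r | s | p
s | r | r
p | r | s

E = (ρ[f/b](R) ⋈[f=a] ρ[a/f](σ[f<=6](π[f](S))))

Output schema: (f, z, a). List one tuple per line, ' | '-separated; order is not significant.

Row counts bottom-up:
  R → 6
  ρ[f/b](R) → 6
  S → 6
  π[f](S) → 6
  σ[f<=6](π[f](S)) → 5
  ρ[a/f](σ[f<=6](π[f](S))) → 5
  (ρ[f/b](R) ⋈[f=a] ρ[a/f](σ[f<=6](π[f](S)))) → 4

== RESULT ==
f | z | a
1 | q | 1
2 | t | 2
2 | t | 2
2 | t | 2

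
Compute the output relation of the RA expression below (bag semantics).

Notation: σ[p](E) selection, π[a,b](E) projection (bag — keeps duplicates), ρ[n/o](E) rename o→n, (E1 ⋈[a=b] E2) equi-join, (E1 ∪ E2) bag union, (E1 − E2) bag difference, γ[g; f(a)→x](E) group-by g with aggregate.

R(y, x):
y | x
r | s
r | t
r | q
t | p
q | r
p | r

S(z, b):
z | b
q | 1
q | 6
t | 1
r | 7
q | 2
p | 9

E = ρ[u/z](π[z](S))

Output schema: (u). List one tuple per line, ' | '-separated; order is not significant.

Row counts bottom-up:
  S → 6
  π[z](S) → 6
  ρ[u/z](π[z](S)) → 6

== RESULT ==
u
p
q
q
q
r
t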